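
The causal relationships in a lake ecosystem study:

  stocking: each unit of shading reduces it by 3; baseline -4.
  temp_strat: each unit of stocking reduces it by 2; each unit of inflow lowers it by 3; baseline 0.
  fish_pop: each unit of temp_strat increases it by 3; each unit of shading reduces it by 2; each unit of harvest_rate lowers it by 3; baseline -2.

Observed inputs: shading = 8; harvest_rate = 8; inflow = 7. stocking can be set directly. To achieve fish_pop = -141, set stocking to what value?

stocking = 6

Intervening on stocking fixes its value directly, overriding its dependence on shading.
Substituting into the temp_strat equation gives temp_strat = -2*stocking - 21.
So fish_pop = -6*stocking - 105.
Solve -6*stocking - 105 = -141: stocking = (-141 + 105) / -6 = 6.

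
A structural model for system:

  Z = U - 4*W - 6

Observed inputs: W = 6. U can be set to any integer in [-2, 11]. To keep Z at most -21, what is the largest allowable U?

Substituting into the Z equation gives Z = U - 30.
Require U - 30 ≤ -21, so U ≤ 9.
The largest integer in [-2, 11] satisfying this is 9.

U = 9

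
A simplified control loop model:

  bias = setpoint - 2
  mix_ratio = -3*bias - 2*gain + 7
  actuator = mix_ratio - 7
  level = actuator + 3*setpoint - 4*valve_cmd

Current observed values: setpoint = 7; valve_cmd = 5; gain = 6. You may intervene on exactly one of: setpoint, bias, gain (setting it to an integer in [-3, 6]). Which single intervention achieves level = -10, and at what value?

Intervening on setpoint: the paths from setpoint to level cancel (net effect zero), leaving level = -26; -10 is unreachable this way.
Intervening on bias: level = -3*bias - 11. Reaching -10 requires bias = -1/3, not an integer.
Intervening on gain: with other inputs at their observed values, level = -2*gain - 14. Solving for -10 gives gain = -2, within [-3, 6].

set gain = -2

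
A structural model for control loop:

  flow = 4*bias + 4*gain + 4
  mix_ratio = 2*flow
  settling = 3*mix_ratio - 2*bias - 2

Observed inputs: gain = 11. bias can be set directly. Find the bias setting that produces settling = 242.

Substituting into the flow equation gives flow = 4*bias + 48.
mix_ratio becomes 8*bias + 96.
settling becomes 22*bias + 286.
Solve 22*bias + 286 = 242: bias = (242 - 286) / 22 = -2.

bias = -2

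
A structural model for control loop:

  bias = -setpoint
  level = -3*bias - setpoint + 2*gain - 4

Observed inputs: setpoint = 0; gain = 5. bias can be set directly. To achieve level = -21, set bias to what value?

bias = 9

Intervening on bias fixes its value directly, overriding its dependence on setpoint.
Substituting into the level equation gives level = -3*bias + 6.
Solve -3*bias + 6 = -21: bias = (-21 - 6) / -3 = 9.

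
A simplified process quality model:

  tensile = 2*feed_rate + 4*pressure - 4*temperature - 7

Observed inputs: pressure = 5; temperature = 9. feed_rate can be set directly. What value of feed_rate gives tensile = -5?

feed_rate = 9

Substituting into the tensile equation gives tensile = 2*feed_rate - 23.
Solve 2*feed_rate - 23 = -5: feed_rate = (-5 + 23) / 2 = 9.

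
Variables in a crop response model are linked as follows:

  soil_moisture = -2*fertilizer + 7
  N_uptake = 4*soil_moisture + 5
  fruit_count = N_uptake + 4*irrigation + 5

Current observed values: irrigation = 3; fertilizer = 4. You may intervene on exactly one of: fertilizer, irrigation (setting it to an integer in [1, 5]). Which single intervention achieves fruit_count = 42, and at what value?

set fertilizer = 1

Intervening on fertilizer: with other inputs at their observed values, fruit_count = -8*fertilizer + 50. Solving for 42 gives fertilizer = 1, within [1, 5].
Intervening on irrigation: fruit_count = 4*irrigation + 6. Reaching 42 requires irrigation = 9, outside [1, 5].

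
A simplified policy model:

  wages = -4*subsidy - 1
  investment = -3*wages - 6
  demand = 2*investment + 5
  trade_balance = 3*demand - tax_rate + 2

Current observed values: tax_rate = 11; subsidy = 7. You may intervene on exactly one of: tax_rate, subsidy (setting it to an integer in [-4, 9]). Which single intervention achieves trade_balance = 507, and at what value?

set tax_rate = -4

Intervening on tax_rate: with other inputs at their observed values, trade_balance = -tax_rate + 503. Solving for 507 gives tax_rate = -4, within [-4, 9].
Intervening on subsidy: trade_balance = 72*subsidy - 12. Reaching 507 requires subsidy = 173/24, not an integer.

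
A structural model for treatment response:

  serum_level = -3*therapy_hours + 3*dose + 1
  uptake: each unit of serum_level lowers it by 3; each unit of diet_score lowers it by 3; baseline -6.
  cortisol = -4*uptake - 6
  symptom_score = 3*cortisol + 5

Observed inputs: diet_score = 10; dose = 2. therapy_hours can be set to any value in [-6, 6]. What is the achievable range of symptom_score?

Substituting into the serum_level equation gives serum_level = -3*therapy_hours + 7.
Substituting into the uptake equation gives uptake = 9*therapy_hours - 57.
Substituting into the cortisol equation gives cortisol = -36*therapy_hours + 222.
Substituting into the symptom_score equation gives symptom_score = -108*therapy_hours + 671.
Linear in therapy_hours, so extremes are at the endpoints: therapy_hours = -6 gives symptom_score = 1319; therapy_hours = 6 gives symptom_score = 23.

23 to 1319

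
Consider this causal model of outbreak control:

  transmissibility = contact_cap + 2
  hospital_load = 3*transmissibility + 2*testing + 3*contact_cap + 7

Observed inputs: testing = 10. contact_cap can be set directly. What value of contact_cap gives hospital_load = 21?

contact_cap = -2

Substituting into the hospital_load equation gives hospital_load = 6*contact_cap + 33.
Solve 6*contact_cap + 33 = 21: contact_cap = (21 - 33) / 6 = -2.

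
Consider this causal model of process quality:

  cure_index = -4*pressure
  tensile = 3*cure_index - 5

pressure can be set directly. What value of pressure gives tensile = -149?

pressure = 12

Substituting into the tensile equation gives tensile = -12*pressure - 5.
Solve -12*pressure - 5 = -149: pressure = (-149 + 5) / -12 = 12.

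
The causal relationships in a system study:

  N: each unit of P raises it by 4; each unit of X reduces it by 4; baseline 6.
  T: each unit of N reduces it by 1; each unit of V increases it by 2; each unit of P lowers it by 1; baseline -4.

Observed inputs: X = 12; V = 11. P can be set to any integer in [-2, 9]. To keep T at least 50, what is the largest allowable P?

Substituting into the N equation gives N = 4*P - 42.
Substituting into the T equation gives T = -5*P + 60.
Require -5*P + 60 ≥ 50, so P ≤ 2.
The largest integer in [-2, 9] satisfying this is 2.

P = 2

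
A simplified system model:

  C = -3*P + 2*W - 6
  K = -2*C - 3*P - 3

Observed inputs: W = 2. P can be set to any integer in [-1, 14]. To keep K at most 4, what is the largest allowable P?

Substituting into the C equation gives C = -3*P - 2.
So K = 3*P + 1.
Require 3*P + 1 ≤ 4, so P ≤ 1.
The largest integer in [-1, 14] satisfying this is 1.

P = 1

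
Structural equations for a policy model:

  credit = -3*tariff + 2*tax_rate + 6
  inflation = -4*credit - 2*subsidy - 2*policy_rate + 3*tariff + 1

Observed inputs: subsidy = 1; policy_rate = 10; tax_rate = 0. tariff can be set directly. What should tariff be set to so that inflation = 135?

Substituting into the credit equation gives credit = -3*tariff + 6.
Substituting into the inflation equation gives inflation = 15*tariff - 45.
Solve 15*tariff - 45 = 135: tariff = (135 + 45) / 15 = 12.

tariff = 12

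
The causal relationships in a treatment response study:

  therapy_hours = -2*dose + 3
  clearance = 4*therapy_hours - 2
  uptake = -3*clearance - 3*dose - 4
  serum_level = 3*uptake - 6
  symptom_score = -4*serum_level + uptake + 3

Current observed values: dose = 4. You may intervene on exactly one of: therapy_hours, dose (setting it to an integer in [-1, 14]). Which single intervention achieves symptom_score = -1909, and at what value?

set dose = 10

Intervening on therapy_hours: symptom_score = 132*therapy_hours + 137. Reaching -1909 requires therapy_hours = -31/2, not an integer.
Intervening on dose: with other inputs at their observed values, symptom_score = -231*dose + 401. Solving for -1909 gives dose = 10, within [-1, 14].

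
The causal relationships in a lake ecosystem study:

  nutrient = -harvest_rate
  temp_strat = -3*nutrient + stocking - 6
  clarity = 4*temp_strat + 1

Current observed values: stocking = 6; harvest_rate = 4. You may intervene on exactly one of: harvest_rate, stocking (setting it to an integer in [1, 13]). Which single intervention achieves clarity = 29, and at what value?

set stocking = 1

Intervening on harvest_rate: clarity = 12*harvest_rate + 1. Reaching 29 requires harvest_rate = 7/3, not an integer.
Intervening on stocking: with other inputs at their observed values, clarity = 4*stocking + 25. Solving for 29 gives stocking = 1, within [1, 13].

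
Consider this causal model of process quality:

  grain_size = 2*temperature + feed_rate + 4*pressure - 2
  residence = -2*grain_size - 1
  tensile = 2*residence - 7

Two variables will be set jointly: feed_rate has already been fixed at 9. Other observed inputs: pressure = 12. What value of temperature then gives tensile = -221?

With feed_rate held at 9:
Substituting into the grain_size equation gives grain_size = 2*temperature + 55.
Substituting into the residence equation gives residence = -4*temperature - 111.
So tensile = -8*temperature - 229.
Solve -8*temperature - 229 = -221: temperature = (-221 + 229) / -8 = -1.

temperature = -1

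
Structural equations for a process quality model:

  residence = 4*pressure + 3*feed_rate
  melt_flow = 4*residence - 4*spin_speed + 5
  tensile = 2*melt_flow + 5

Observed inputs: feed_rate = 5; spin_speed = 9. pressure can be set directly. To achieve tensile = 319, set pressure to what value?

Substituting into the residence equation gives residence = 4*pressure + 15.
Substituting into the melt_flow equation gives melt_flow = 16*pressure + 29.
Substituting into the tensile equation gives tensile = 32*pressure + 63.
Solve 32*pressure + 63 = 319: pressure = (319 - 63) / 32 = 8.

pressure = 8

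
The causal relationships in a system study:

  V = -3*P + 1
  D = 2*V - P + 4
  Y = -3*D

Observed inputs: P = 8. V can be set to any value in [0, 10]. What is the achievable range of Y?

-48 to 12

Intervening on V fixes its value directly, overriding its dependence on P.
Substituting into the D equation gives D = 2*V - 4.
Substituting into the Y equation gives Y = -6*V + 12.
Linear in V, so extremes are at the endpoints: V = 0 gives Y = 12; V = 10 gives Y = -48.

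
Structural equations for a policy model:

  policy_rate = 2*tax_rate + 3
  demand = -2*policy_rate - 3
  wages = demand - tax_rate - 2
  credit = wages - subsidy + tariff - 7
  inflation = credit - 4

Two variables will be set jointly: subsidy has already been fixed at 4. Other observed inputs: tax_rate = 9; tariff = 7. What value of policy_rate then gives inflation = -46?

With subsidy held at 4:
Intervening on policy_rate fixes its value directly, overriding its dependence on tax_rate.
Substituting into the wages equation gives wages = -2*policy_rate - 14.
Substituting into the credit equation gives credit = -2*policy_rate - 18.
Substituting into the inflation equation gives inflation = -2*policy_rate - 22.
Solve -2*policy_rate - 22 = -46: policy_rate = (-46 + 22) / -2 = 12.

policy_rate = 12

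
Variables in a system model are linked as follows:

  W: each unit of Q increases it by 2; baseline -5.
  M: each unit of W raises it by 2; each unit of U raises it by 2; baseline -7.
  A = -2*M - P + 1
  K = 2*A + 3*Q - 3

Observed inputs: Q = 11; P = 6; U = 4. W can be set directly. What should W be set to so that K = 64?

W = -6

Intervening on W fixes its value directly, overriding its dependence on Q.
Substituting into the M equation gives M = 2*W + 1.
Substituting into the A equation gives A = -4*W - 7.
Substituting into the K equation gives K = -8*W + 16.
Solve -8*W + 16 = 64: W = (64 - 16) / -8 = -6.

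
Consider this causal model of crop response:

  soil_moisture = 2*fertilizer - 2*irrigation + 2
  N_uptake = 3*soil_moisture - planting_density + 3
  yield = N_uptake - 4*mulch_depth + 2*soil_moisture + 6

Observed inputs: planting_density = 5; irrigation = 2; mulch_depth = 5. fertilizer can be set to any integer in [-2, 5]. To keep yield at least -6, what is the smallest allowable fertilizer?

fertilizer = 2

Substituting into the soil_moisture equation gives soil_moisture = 2*fertilizer - 2.
So N_uptake = 6*fertilizer - 8.
yield becomes 10*fertilizer - 26.
Require 10*fertilizer - 26 ≥ -6, so fertilizer ≥ 2.
The smallest integer in [-2, 5] satisfying this is 2.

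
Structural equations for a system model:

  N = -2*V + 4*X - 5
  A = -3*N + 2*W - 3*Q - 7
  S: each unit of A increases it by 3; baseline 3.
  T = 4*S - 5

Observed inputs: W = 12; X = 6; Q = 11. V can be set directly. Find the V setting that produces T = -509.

Substituting into the N equation gives N = -2*V + 19.
Substituting into the A equation gives A = 6*V - 73.
Substituting into the S equation gives S = 18*V - 216.
Substituting into the T equation gives T = 72*V - 869.
Solve 72*V - 869 = -509: V = (-509 + 869) / 72 = 5.

V = 5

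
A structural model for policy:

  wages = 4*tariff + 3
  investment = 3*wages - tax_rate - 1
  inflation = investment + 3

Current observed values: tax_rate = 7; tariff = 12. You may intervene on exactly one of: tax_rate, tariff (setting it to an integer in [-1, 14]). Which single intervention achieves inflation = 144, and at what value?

set tax_rate = 11

Intervening on tax_rate: with other inputs at their observed values, inflation = -tax_rate + 155. Solving for 144 gives tax_rate = 11, within [-1, 14].
Intervening on tariff: inflation = 12*tariff + 4. Reaching 144 requires tariff = 35/3, not an integer.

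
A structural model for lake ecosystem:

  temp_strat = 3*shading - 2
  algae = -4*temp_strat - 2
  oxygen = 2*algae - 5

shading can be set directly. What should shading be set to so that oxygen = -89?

shading = 4

Substituting into the algae equation gives algae = -12*shading + 6.
Substituting into the oxygen equation gives oxygen = -24*shading + 7.
Solve -24*shading + 7 = -89: shading = (-89 - 7) / -24 = 4.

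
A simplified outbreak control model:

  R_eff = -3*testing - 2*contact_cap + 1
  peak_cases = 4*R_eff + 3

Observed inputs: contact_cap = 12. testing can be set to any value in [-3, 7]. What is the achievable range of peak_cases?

Substituting into the R_eff equation gives R_eff = -3*testing - 23.
Substituting into the peak_cases equation gives peak_cases = -12*testing - 89.
Linear in testing, so extremes are at the endpoints: testing = -3 gives peak_cases = -53; testing = 7 gives peak_cases = -173.

-173 to -53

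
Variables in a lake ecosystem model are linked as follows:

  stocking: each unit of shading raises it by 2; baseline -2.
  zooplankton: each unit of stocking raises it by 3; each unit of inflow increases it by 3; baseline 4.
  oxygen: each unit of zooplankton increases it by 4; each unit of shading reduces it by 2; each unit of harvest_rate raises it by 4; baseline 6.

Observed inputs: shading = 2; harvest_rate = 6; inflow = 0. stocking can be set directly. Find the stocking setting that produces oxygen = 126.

stocking = 7

Intervening on stocking fixes its value directly, overriding its dependence on shading.
Substituting into the zooplankton equation gives zooplankton = 3*stocking + 4.
Substituting into the oxygen equation gives oxygen = 12*stocking + 42.
Solve 12*stocking + 42 = 126: stocking = (126 - 42) / 12 = 7.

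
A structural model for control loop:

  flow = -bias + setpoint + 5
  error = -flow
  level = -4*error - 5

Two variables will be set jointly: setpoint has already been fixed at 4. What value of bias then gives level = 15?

bias = 4

With setpoint held at 4:
Substituting into the flow equation gives flow = -bias + 9.
So error = bias - 9.
This gives level = -4*bias + 31.
Solve -4*bias + 31 = 15: bias = (15 - 31) / -4 = 4.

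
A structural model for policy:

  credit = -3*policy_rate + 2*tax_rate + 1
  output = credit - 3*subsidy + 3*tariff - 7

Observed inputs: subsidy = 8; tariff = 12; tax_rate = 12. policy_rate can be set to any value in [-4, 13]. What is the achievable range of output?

-9 to 42

Substituting into the credit equation gives credit = -3*policy_rate + 25.
Substituting into the output equation gives output = -3*policy_rate + 30.
Linear in policy_rate, so extremes are at the endpoints: policy_rate = -4 gives output = 42; policy_rate = 13 gives output = -9.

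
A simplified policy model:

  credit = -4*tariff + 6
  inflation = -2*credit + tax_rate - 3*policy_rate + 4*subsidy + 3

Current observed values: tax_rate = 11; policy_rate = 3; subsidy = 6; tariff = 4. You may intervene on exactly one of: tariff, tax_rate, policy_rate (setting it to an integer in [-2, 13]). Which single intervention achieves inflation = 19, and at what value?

set policy_rate = 13

Intervening on tariff: inflation = 8*tariff + 17. Reaching 19 requires tariff = 1/4, not an integer.
Intervening on tax_rate: inflation = tax_rate + 38. Reaching 19 requires tax_rate = -19, outside [-2, 13].
Intervening on policy_rate: with other inputs at their observed values, inflation = -3*policy_rate + 58. Solving for 19 gives policy_rate = 13, within [-2, 13].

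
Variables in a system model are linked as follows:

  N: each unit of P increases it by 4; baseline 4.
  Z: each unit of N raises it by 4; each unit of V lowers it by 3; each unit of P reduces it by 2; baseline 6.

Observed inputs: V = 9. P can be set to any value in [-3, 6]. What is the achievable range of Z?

Substituting into the Z equation gives Z = 14*P - 5.
Linear in P, so extremes are at the endpoints: P = -3 gives Z = -47; P = 6 gives Z = 79.

-47 to 79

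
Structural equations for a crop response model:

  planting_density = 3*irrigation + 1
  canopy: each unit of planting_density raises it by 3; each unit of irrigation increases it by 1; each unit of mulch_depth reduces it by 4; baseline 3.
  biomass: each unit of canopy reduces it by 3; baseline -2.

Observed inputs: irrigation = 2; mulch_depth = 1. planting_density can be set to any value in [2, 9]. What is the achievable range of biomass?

Intervening on planting_density fixes its value directly, overriding its dependence on irrigation.
Substituting into the canopy equation gives canopy = 3*planting_density + 1.
Substituting into the biomass equation gives biomass = -9*planting_density - 5.
Linear in planting_density, so extremes are at the endpoints: planting_density = 2 gives biomass = -23; planting_density = 9 gives biomass = -86.

-86 to -23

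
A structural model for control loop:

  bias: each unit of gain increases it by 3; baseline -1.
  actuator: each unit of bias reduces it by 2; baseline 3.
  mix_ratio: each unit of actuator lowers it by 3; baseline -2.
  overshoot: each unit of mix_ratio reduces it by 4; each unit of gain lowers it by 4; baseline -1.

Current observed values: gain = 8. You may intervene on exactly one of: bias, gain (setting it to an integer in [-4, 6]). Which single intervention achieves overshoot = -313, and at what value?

Intervening on bias: overshoot = -24*bias + 11. Reaching -313 requires bias = 27/2, not an integer.
Intervening on gain: with other inputs at their observed values, overshoot = -76*gain + 67. Solving for -313 gives gain = 5, within [-4, 6].

set gain = 5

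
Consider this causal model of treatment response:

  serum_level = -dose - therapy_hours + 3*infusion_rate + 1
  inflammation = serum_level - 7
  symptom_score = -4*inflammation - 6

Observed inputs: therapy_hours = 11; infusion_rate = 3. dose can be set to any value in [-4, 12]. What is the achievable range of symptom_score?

Substituting into the serum_level equation gives serum_level = -dose - 1.
This gives inflammation = -dose - 8.
This gives symptom_score = 4*dose + 26.
Linear in dose, so extremes are at the endpoints: dose = -4 gives symptom_score = 10; dose = 12 gives symptom_score = 74.

10 to 74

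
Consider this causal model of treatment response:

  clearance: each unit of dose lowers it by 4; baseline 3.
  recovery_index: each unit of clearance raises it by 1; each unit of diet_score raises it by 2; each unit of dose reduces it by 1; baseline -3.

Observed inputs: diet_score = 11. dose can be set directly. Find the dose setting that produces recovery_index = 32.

dose = -2

Substituting into the recovery_index equation gives recovery_index = -5*dose + 22.
Solve -5*dose + 22 = 32: dose = (32 - 22) / -5 = -2.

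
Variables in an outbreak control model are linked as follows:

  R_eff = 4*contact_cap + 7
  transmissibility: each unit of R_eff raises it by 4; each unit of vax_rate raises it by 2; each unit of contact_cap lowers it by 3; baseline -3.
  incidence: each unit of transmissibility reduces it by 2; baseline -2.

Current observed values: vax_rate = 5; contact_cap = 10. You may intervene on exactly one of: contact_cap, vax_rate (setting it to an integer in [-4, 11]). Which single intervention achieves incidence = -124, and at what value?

set contact_cap = 2

Intervening on contact_cap: with other inputs at their observed values, incidence = -26*contact_cap - 72. Solving for -124 gives contact_cap = 2, within [-4, 11].
Intervening on vax_rate: incidence = -4*vax_rate - 312. Reaching -124 requires vax_rate = -47, outside [-4, 11].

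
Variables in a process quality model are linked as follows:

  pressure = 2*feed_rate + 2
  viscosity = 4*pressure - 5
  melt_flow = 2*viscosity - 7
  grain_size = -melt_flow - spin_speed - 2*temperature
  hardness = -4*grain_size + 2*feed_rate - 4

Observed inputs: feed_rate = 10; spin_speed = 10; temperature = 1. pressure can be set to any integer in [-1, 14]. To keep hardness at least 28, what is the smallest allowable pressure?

Intervening on pressure fixes its value directly, overriding its dependence on feed_rate.
Substituting into the melt_flow equation gives melt_flow = 8*pressure - 17.
grain_size becomes -8*pressure + 5.
Substituting into the hardness equation gives hardness = 32*pressure - 4.
Require 32*pressure - 4 ≥ 28, so pressure ≥ 1.
The smallest integer in [-1, 14] satisfying this is 1.

pressure = 1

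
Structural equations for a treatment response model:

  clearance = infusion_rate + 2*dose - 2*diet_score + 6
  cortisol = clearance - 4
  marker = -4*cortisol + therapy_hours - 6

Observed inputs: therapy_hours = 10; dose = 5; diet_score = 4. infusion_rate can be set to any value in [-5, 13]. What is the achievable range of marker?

-64 to 8

Substituting into the clearance equation gives clearance = infusion_rate + 8.
So cortisol = infusion_rate + 4.
So marker = -4*infusion_rate - 12.
Linear in infusion_rate, so extremes are at the endpoints: infusion_rate = -5 gives marker = 8; infusion_rate = 13 gives marker = -64.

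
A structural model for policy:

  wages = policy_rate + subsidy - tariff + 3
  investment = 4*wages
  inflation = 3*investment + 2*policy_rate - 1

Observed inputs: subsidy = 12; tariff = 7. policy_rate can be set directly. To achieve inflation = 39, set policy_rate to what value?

Substituting into the wages equation gives wages = policy_rate + 8.
investment becomes 4*policy_rate + 32.
Substituting into the inflation equation gives inflation = 14*policy_rate + 95.
Solve 14*policy_rate + 95 = 39: policy_rate = (39 - 95) / 14 = -4.

policy_rate = -4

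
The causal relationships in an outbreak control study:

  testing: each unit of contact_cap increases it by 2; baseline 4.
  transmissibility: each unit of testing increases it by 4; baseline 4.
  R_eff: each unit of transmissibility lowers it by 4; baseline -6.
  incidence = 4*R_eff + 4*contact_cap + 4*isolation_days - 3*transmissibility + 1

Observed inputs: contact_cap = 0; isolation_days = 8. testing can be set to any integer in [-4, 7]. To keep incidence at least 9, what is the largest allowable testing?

Intervening on testing fixes its value directly, overriding its dependence on contact_cap.
Substituting into the R_eff equation gives R_eff = -16*testing - 22.
Substituting into the incidence equation gives incidence = -76*testing - 67.
Require -76*testing - 67 ≥ 9, so testing ≤ -1.
The largest integer in [-4, 7] satisfying this is -1.

testing = -1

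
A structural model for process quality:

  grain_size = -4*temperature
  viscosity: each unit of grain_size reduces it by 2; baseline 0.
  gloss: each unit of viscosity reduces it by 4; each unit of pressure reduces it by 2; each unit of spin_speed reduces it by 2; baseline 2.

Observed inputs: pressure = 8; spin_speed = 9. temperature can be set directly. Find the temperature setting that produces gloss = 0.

Substituting into the viscosity equation gives viscosity = 8*temperature.
This gives gloss = -32*temperature - 32.
Solve -32*temperature - 32 = 0: temperature = (0 + 32) / -32 = -1.

temperature = -1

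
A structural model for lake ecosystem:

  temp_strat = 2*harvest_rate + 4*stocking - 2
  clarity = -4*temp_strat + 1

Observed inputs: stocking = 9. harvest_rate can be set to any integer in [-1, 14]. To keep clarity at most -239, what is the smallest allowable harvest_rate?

harvest_rate = 13

Substituting into the temp_strat equation gives temp_strat = 2*harvest_rate + 34.
Substituting into the clarity equation gives clarity = -8*harvest_rate - 135.
Require -8*harvest_rate - 135 ≤ -239, so harvest_rate ≥ 13.
The smallest integer in [-1, 14] satisfying this is 13.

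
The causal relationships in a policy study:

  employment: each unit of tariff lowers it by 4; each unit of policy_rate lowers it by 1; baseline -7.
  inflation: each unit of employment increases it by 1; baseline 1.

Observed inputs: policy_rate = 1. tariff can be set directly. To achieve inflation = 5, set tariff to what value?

tariff = -3

Substituting into the employment equation gives employment = -4*tariff - 8.
This gives inflation = -4*tariff - 7.
Solve -4*tariff - 7 = 5: tariff = (5 + 7) / -4 = -3.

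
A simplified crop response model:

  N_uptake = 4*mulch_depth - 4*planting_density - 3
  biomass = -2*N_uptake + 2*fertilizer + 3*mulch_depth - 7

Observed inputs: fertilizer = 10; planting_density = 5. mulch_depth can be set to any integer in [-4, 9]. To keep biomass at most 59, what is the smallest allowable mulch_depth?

Substituting into the N_uptake equation gives N_uptake = 4*mulch_depth - 23.
Substituting into the biomass equation gives biomass = -5*mulch_depth + 59.
Require -5*mulch_depth + 59 ≤ 59, so mulch_depth ≥ 0.
The smallest integer in [-4, 9] satisfying this is 0.

mulch_depth = 0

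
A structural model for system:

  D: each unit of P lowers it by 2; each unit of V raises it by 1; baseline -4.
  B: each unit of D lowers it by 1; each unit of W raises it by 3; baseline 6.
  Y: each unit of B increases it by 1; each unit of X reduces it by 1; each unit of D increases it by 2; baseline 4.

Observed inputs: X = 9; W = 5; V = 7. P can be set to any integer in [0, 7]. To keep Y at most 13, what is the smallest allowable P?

Substituting into the D equation gives D = -2*P + 3.
So B = 2*P + 18.
So Y = -2*P + 19.
Require -2*P + 19 ≤ 13, so P ≥ 3.
The smallest integer in [0, 7] satisfying this is 3.

P = 3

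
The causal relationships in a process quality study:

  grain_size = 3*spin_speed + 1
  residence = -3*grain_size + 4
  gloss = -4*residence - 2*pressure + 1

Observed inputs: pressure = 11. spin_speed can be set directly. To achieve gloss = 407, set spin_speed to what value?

spin_speed = 12

Substituting into the residence equation gives residence = -9*spin_speed + 1.
gloss becomes 36*spin_speed - 25.
Solve 36*spin_speed - 25 = 407: spin_speed = (407 + 25) / 36 = 12.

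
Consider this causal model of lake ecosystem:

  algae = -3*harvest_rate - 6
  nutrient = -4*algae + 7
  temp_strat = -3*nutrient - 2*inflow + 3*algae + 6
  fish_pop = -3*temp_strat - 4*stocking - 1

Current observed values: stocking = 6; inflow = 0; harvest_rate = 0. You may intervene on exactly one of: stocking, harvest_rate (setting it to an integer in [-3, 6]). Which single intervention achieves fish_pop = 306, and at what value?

Intervening on stocking: with other inputs at their observed values, fish_pop = -4*stocking + 314. Solving for 306 gives stocking = 2, within [-3, 6].
Intervening on harvest_rate: fish_pop = 135*harvest_rate + 290. Reaching 306 requires harvest_rate = 16/135, not an integer.

set stocking = 2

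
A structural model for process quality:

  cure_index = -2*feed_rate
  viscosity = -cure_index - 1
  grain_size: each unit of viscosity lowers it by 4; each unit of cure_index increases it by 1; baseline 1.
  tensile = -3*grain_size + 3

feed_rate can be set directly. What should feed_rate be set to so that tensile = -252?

Substituting into the viscosity equation gives viscosity = 2*feed_rate - 1.
grain_size becomes -10*feed_rate + 5.
Substituting into the tensile equation gives tensile = 30*feed_rate - 12.
Solve 30*feed_rate - 12 = -252: feed_rate = (-252 + 12) / 30 = -8.

feed_rate = -8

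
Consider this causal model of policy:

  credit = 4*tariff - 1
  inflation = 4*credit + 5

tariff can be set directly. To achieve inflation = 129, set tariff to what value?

Substituting into the inflation equation gives inflation = 16*tariff + 1.
Solve 16*tariff + 1 = 129: tariff = (129 - 1) / 16 = 8.

tariff = 8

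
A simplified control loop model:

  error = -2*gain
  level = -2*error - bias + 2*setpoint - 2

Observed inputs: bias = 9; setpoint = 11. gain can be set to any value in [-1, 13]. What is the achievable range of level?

7 to 63

Substituting into the level equation gives level = 4*gain + 11.
Linear in gain, so extremes are at the endpoints: gain = -1 gives level = 7; gain = 13 gives level = 63.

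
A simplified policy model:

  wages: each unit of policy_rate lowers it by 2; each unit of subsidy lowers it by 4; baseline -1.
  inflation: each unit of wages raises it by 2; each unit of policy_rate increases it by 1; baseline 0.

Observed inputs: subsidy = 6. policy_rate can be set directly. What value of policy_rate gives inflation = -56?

policy_rate = 2

Substituting into the wages equation gives wages = -2*policy_rate - 25.
Substituting into the inflation equation gives inflation = -3*policy_rate - 50.
Solve -3*policy_rate - 50 = -56: policy_rate = (-56 + 50) / -3 = 2.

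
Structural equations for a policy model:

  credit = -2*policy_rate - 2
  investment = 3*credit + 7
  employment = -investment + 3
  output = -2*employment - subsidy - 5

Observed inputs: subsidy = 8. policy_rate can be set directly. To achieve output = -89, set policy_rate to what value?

Substituting into the investment equation gives investment = -6*policy_rate + 1.
Substituting into the employment equation gives employment = 6*policy_rate + 2.
Substituting into the output equation gives output = -12*policy_rate - 17.
Solve -12*policy_rate - 17 = -89: policy_rate = (-89 + 17) / -12 = 6.

policy_rate = 6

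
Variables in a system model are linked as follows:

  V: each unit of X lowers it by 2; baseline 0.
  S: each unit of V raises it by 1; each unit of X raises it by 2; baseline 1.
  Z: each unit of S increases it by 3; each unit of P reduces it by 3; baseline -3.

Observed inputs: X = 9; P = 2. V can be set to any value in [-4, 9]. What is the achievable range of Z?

36 to 75

Intervening on V fixes its value directly, overriding its dependence on X.
Substituting into the S equation gives S = V + 19.
This gives Z = 3*V + 48.
Linear in V, so extremes are at the endpoints: V = -4 gives Z = 36; V = 9 gives Z = 75.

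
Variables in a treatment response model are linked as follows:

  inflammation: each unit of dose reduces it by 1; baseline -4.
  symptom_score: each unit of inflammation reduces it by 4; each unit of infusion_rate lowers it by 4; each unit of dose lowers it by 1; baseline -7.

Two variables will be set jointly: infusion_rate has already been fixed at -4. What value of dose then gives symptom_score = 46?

dose = 7

With infusion_rate held at -4:
Substituting into the symptom_score equation gives symptom_score = 3*dose + 25.
Solve 3*dose + 25 = 46: dose = (46 - 25) / 3 = 7.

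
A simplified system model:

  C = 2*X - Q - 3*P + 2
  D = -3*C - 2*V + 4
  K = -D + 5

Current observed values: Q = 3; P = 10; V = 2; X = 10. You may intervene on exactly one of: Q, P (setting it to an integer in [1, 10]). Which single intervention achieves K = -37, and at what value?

Intervening on Q: with other inputs at their observed values, K = -3*Q - 19. Solving for -37 gives Q = 6, within [1, 10].
Intervening on P: K = -9*P + 62. Reaching -37 requires P = 11, outside [1, 10].

set Q = 6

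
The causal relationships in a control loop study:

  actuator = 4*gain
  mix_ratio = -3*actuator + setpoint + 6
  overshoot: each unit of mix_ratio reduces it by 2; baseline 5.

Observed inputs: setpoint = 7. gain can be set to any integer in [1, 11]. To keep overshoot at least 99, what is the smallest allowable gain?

Substituting into the mix_ratio equation gives mix_ratio = -12*gain + 13.
Substituting into the overshoot equation gives overshoot = 24*gain - 21.
Require 24*gain - 21 ≥ 99, so gain ≥ 5.
The smallest integer in [1, 11] satisfying this is 5.

gain = 5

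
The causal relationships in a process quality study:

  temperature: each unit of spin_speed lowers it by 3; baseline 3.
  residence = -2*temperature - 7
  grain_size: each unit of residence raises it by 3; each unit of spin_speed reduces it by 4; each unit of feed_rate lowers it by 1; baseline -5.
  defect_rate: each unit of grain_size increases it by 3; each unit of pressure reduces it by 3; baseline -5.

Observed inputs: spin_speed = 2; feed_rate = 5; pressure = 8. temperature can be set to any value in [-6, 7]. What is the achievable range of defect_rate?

-272 to -38

Intervening on temperature fixes its value directly, overriding its dependence on spin_speed.
Substituting into the grain_size equation gives grain_size = -6*temperature - 39.
So defect_rate = -18*temperature - 146.
Linear in temperature, so extremes are at the endpoints: temperature = -6 gives defect_rate = -38; temperature = 7 gives defect_rate = -272.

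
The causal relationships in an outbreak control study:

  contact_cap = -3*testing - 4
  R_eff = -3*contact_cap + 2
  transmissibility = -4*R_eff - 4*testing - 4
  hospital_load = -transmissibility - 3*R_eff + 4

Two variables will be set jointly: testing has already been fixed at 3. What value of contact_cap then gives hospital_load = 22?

With testing held at 3:
Intervening on contact_cap fixes its value directly, overriding its dependence on testing.
Substituting into the transmissibility equation gives transmissibility = 12*contact_cap - 24.
hospital_load becomes -3*contact_cap + 22.
Solve -3*contact_cap + 22 = 22: contact_cap = (22 - 22) / -3 = 0.

contact_cap = 0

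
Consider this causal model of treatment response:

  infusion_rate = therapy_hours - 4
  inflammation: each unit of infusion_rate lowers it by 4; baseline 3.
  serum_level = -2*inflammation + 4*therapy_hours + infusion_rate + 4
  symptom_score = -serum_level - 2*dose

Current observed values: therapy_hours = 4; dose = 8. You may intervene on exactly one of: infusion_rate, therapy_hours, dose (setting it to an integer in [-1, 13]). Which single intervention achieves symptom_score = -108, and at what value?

Intervening on infusion_rate: symptom_score = -9*infusion_rate - 30. Reaching -108 requires infusion_rate = 26/3, not an integer.
Intervening on therapy_hours: with other inputs at their observed values, symptom_score = -13*therapy_hours + 22. Solving for -108 gives therapy_hours = 10, within [-1, 13].
Intervening on dose: symptom_score = -2*dose - 14. Reaching -108 requires dose = 47, outside [-1, 13].

set therapy_hours = 10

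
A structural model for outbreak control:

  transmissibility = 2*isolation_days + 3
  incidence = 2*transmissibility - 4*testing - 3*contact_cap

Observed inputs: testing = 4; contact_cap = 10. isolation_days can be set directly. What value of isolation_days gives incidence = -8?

Substituting into the incidence equation gives incidence = 4*isolation_days - 40.
Solve 4*isolation_days - 40 = -8: isolation_days = (-8 + 40) / 4 = 8.

isolation_days = 8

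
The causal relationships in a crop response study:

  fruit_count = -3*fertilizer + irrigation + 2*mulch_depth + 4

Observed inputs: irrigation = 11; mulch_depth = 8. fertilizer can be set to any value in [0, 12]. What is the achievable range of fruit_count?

Substituting into the fruit_count equation gives fruit_count = -3*fertilizer + 31.
Linear in fertilizer, so extremes are at the endpoints: fertilizer = 0 gives fruit_count = 31; fertilizer = 12 gives fruit_count = -5.

-5 to 31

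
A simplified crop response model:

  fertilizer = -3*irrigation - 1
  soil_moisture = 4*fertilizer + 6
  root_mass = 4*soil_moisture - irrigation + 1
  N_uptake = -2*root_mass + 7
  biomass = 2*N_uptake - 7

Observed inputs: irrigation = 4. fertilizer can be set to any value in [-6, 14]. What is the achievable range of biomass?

-973 to 307

Intervening on fertilizer fixes its value directly, overriding its dependence on irrigation.
Substituting into the root_mass equation gives root_mass = 16*fertilizer + 21.
So N_uptake = -32*fertilizer - 35.
So biomass = -64*fertilizer - 77.
Linear in fertilizer, so extremes are at the endpoints: fertilizer = -6 gives biomass = 307; fertilizer = 14 gives biomass = -973.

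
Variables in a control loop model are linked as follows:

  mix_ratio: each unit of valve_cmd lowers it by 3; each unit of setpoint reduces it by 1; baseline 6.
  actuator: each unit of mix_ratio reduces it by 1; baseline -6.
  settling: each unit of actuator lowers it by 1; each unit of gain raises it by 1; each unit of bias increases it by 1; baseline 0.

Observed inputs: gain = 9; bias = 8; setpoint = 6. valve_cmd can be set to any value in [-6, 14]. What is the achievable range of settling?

Substituting into the mix_ratio equation gives mix_ratio = -3*valve_cmd.
Substituting into the actuator equation gives actuator = 3*valve_cmd - 6.
So settling = -3*valve_cmd + 23.
Linear in valve_cmd, so extremes are at the endpoints: valve_cmd = -6 gives settling = 41; valve_cmd = 14 gives settling = -19.

-19 to 41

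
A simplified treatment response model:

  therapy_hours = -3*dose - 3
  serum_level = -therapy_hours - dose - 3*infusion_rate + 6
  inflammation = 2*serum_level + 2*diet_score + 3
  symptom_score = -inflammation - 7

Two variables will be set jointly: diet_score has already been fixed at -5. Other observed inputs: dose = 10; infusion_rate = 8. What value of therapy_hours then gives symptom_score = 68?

therapy_hours = 6

With diet_score held at -5:
Intervening on therapy_hours fixes its value directly, overriding its dependence on dose.
Substituting into the serum_level equation gives serum_level = -therapy_hours - 28.
inflammation becomes -2*therapy_hours - 63.
symptom_score becomes 2*therapy_hours + 56.
Solve 2*therapy_hours + 56 = 68: therapy_hours = (68 - 56) / 2 = 6.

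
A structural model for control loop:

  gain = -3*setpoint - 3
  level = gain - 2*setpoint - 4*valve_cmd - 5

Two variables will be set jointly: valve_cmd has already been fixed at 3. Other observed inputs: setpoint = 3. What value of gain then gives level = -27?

gain = -4

With valve_cmd held at 3:
Intervening on gain fixes its value directly, overriding its dependence on setpoint.
Substituting into the level equation gives level = gain - 23.
Solve gain - 23 = -27: gain = (-27 + 23) / 1 = -4.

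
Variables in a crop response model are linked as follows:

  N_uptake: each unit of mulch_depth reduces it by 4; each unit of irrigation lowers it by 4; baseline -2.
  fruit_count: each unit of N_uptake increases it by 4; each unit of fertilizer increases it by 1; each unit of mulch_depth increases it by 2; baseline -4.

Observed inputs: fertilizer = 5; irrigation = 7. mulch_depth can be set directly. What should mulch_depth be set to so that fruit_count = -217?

mulch_depth = 7

Substituting into the N_uptake equation gives N_uptake = -4*mulch_depth - 30.
fruit_count becomes -14*mulch_depth - 119.
Solve -14*mulch_depth - 119 = -217: mulch_depth = (-217 + 119) / -14 = 7.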